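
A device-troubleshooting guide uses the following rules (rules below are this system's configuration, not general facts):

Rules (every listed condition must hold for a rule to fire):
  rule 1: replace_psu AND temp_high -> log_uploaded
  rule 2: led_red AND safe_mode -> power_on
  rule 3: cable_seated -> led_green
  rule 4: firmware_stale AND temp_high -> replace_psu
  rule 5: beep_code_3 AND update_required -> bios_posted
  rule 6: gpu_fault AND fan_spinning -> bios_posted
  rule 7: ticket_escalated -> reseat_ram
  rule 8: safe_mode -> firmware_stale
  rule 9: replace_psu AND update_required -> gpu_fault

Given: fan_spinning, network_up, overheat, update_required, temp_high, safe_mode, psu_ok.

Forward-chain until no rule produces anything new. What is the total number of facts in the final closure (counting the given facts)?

12

Round 1: rule 8 [safe_mode -> firmware_stale]. Adds firmware_stale.
Round 2: rule 4 [firmware_stale AND temp_high -> replace_psu]. Adds replace_psu.
Round 3: rule 1 [replace_psu AND temp_high -> log_uploaded]; rule 9 [replace_psu AND update_required -> gpu_fault]. Adds log_uploaded, gpu_fault.
Round 4: rule 6 [gpu_fault AND fan_spinning -> bios_posted]. Adds bios_posted.
Closure: {bios_posted, fan_spinning, firmware_stale, gpu_fault, log_uploaded, network_up, overheat, psu_ok, replace_psu, safe_mode, temp_high, update_required} — 12 facts.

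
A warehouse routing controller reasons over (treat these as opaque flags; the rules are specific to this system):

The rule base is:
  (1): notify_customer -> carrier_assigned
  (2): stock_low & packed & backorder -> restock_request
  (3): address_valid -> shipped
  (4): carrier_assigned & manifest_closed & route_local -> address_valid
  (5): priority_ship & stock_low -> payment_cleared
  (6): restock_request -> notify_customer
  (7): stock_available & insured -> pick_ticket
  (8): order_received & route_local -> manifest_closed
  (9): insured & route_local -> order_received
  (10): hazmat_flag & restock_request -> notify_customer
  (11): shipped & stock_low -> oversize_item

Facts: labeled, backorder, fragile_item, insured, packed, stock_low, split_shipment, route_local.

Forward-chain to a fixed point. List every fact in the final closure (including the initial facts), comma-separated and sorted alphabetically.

address_valid, backorder, carrier_assigned, fragile_item, insured, labeled, manifest_closed, notify_customer, order_received, oversize_item, packed, restock_request, route_local, shipped, split_shipment, stock_low

Round 1: (2) [stock_low & packed & backorder -> restock_request]; (9) [insured & route_local -> order_received]. New: restock_request, order_received.
Round 2: (6) [restock_request -> notify_customer]; (8) [order_received & route_local -> manifest_closed]. New: notify_customer, manifest_closed.
Round 3: (1) [notify_customer -> carrier_assigned]. New: carrier_assigned.
Round 4: (4) [carrier_assigned & manifest_closed & route_local -> address_valid]. New: address_valid.
Round 5: (3) [address_valid -> shipped]. New: shipped.
Round 6: (11) [shipped & stock_low -> oversize_item]. New: oversize_item.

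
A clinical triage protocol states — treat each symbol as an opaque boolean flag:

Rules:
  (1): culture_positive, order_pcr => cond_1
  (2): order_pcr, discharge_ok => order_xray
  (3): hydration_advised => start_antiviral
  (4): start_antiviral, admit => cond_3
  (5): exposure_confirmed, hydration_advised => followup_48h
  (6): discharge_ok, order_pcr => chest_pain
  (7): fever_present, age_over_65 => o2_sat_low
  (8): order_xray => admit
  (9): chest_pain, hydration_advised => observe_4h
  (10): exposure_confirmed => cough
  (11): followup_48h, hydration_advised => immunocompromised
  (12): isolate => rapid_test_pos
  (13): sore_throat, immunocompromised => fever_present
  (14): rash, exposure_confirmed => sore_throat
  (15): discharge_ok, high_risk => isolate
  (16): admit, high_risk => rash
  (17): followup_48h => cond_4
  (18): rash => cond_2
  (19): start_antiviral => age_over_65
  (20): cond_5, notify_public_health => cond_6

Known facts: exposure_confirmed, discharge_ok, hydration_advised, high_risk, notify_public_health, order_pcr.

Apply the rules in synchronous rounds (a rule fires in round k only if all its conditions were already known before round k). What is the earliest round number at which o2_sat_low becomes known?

Round 1 — (2), (3), (5), (6), (10), (15), derive order_xray, start_antiviral, followup_48h, chest_pain, cough, isolate.
Round 2 — (8), (9), (11), (12), (17), (19), derive admit, observe_4h, immunocompromised, rapid_test_pos, cond_4, age_over_65.
Round 3 — (4), (16), derive cond_3, rash.
Round 4 — (14), (18), derive sore_throat, cond_2.
Round 5 — (13), derive fever_present.
Round 6 — (7), derive o2_sat_low.
o2_sat_low first appears in round 6.

6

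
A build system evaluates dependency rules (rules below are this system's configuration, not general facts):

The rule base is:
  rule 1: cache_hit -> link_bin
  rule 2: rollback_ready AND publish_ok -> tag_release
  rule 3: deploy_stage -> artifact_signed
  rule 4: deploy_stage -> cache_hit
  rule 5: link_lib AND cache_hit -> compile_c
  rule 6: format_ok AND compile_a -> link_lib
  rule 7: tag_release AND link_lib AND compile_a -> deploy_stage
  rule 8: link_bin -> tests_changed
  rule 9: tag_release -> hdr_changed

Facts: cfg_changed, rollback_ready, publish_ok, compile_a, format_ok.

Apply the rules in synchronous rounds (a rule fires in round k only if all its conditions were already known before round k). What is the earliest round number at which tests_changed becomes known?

Round 1: rule 2 [rollback_ready AND publish_ok -> tag_release]; rule 6 [format_ok AND compile_a -> link_lib]. Adds tag_release, link_lib.
Round 2: rule 7 [tag_release AND link_lib AND compile_a -> deploy_stage]; rule 9 [tag_release -> hdr_changed]. Adds deploy_stage, hdr_changed.
Round 3: rule 3 [deploy_stage -> artifact_signed]; rule 4 [deploy_stage -> cache_hit]. Adds artifact_signed, cache_hit.
Round 4: rule 1 [cache_hit -> link_bin]; rule 5 [link_lib AND cache_hit -> compile_c]. Adds link_bin, compile_c.
Round 5: rule 8 [link_bin -> tests_changed]. Adds tests_changed.
tests_changed first appears in round 5.

5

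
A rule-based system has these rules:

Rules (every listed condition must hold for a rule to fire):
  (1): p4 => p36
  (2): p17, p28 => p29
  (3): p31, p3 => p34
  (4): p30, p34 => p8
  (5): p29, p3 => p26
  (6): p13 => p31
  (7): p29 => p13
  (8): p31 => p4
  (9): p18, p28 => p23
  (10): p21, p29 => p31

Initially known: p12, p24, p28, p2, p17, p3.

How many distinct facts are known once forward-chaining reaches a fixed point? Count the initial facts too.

Round 1: (2) [p17, p28 => p29]. Adds p29.
Round 2: (5) [p29, p3 => p26]; (7) [p29 => p13]. Adds p26, p13.
Round 3: (6) [p13 => p31]. Adds p31.
Round 4: (3) [p31, p3 => p34]; (8) [p31 => p4]. Adds p34, p4.
Round 5: (1) [p4 => p36]. Adds p36.
Closure: {p12, p13, p17, p2, p24, p26, p28, p29, p3, p31, p34, p36, p4} — 13 facts.

13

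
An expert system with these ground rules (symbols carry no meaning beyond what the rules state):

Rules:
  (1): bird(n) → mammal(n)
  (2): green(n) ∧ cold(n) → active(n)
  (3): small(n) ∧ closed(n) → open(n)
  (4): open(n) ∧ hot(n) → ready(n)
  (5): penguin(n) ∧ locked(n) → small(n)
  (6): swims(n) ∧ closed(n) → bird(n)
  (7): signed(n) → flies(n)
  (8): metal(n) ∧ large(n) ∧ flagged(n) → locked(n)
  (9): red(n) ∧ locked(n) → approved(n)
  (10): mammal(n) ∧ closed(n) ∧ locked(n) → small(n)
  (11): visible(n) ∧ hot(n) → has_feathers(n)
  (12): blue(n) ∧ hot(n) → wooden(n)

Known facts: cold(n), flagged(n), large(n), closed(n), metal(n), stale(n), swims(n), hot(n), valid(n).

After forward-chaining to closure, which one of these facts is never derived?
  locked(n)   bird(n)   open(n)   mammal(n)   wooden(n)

Round 1 fires (6), (8), giving bird(n), locked(n).
Round 2 fires (1), giving mammal(n).
Round 3 fires (10), giving small(n).
Round 4 fires (3), giving open(n).
Round 5 fires (4), giving ready(n).
Derived: bird(n) (round 1), locked(n) (round 1), open(n) (round 4), mammal(n) (round 2). wooden(n) never appears in any round.

wooden(n)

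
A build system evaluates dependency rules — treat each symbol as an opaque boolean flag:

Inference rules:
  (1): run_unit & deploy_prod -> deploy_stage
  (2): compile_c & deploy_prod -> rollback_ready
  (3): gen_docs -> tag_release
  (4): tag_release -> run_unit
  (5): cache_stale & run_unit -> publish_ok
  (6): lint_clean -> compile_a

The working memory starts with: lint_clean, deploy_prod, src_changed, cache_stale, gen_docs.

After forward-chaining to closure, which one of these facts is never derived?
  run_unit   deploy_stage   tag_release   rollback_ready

Round 1: (3) [gen_docs -> tag_release]; (6) [lint_clean -> compile_a]. Adds tag_release, compile_a.
Round 2: (4) [tag_release -> run_unit]. Adds run_unit.
Round 3: (1) [run_unit & deploy_prod -> deploy_stage]; (5) [cache_stale & run_unit -> publish_ok]. Adds deploy_stage, publish_ok.
Derived: deploy_stage (round 3), tag_release (round 1), run_unit (round 2). rollback_ready never appears in any round.

rollback_ready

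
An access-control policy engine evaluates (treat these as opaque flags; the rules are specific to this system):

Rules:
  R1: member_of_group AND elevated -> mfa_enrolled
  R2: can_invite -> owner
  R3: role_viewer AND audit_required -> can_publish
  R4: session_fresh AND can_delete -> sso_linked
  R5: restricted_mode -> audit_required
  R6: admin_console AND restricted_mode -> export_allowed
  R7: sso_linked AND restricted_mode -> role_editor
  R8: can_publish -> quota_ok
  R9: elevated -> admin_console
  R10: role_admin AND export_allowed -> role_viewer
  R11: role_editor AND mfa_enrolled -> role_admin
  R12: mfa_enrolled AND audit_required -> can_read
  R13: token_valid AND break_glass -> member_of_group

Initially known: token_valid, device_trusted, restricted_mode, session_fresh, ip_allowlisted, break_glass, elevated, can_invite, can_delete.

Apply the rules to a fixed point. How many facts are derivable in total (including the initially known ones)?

22

Round 1: R2 [can_invite -> owner]; R4 [session_fresh AND can_delete -> sso_linked]; R5 [restricted_mode -> audit_required]; R9 [elevated -> admin_console]; R13 [token_valid AND break_glass -> member_of_group]. Adds owner, sso_linked, audit_required, admin_console, member_of_group.
Round 2: R1 [member_of_group AND elevated -> mfa_enrolled]; R6 [admin_console AND restricted_mode -> export_allowed]; R7 [sso_linked AND restricted_mode -> role_editor]. Adds mfa_enrolled, export_allowed, role_editor.
Round 3: R11 [role_editor AND mfa_enrolled -> role_admin]; R12 [mfa_enrolled AND audit_required -> can_read]. Adds role_admin, can_read.
Round 4: R10 [role_admin AND export_allowed -> role_viewer]. Adds role_viewer.
Round 5: R3 [role_viewer AND audit_required -> can_publish]. Adds can_publish.
Round 6: R8 [can_publish -> quota_ok]. Adds quota_ok.
Closure: {admin_console, audit_required, break_glass, can_delete, can_invite, can_publish, can_read, device_trusted, elevated, export_allowed, ip_allowlisted, member_of_group, mfa_enrolled, owner, quota_ok, restricted_mode, role_admin, role_editor, role_viewer, session_fresh, sso_linked, token_valid} — 22 facts.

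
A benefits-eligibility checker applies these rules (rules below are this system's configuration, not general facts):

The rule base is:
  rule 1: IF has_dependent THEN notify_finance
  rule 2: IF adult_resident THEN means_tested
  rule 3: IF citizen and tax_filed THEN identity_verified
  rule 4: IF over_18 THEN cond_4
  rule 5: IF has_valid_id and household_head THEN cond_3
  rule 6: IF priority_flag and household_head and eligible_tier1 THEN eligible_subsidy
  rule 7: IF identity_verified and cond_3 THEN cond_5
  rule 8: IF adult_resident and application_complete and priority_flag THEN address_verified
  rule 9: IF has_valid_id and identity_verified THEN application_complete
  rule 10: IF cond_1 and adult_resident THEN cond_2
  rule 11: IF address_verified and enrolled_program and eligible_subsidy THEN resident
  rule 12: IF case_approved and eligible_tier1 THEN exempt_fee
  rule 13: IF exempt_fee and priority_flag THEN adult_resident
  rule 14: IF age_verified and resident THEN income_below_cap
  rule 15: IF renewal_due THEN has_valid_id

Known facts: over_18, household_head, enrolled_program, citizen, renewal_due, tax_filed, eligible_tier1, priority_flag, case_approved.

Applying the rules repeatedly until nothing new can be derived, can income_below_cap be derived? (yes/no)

no

Round 1 — rule 3, rule 4, rule 6, rule 12, rule 15, derive identity_verified, cond_4, eligible_subsidy, exempt_fee, has_valid_id.
Round 2 — rule 5, rule 9, rule 13, derive cond_3, application_complete, adult_resident.
Round 3 — rule 2, rule 7, rule 8, derive means_tested, cond_5, address_verified.
Round 4 — rule 11, derive resident.
Fixed point reached. income_below_cap is concluded only by rule 14; rule 14 needs age_verified (never derived).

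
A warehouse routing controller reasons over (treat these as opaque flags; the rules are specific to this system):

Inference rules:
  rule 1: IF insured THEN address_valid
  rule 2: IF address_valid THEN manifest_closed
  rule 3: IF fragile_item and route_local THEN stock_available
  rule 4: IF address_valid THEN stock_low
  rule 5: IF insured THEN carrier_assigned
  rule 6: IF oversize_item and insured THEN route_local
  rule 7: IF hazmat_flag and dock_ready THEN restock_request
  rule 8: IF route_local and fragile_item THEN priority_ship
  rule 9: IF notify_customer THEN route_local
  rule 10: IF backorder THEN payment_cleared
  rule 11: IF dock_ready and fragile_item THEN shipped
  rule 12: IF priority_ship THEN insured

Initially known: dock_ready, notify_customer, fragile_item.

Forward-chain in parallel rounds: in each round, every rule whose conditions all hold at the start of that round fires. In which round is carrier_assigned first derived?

4

Round 1: rule 9 [IF notify_customer THEN route_local]; rule 11 [IF dock_ready and fragile_item THEN shipped]. New: route_local, shipped.
Round 2: rule 3 [IF fragile_item and route_local THEN stock_available]; rule 8 [IF route_local and fragile_item THEN priority_ship]. New: stock_available, priority_ship.
Round 3: rule 12 [IF priority_ship THEN insured]. New: insured.
Round 4: rule 1 [IF insured THEN address_valid]; rule 5 [IF insured THEN carrier_assigned]. New: address_valid, carrier_assigned.
carrier_assigned first appears in round 4.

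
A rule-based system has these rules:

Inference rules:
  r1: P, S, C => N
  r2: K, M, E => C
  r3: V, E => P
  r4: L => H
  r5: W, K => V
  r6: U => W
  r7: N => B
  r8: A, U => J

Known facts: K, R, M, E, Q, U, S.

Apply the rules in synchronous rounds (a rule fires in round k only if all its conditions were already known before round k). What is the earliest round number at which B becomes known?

5

Round 1 fires r2, r6, giving C, W.
Round 2 fires r5, giving V.
Round 3 fires r3, giving P.
Round 4 fires r1, giving N.
Round 5 fires r7, giving B.
B first appears in round 5.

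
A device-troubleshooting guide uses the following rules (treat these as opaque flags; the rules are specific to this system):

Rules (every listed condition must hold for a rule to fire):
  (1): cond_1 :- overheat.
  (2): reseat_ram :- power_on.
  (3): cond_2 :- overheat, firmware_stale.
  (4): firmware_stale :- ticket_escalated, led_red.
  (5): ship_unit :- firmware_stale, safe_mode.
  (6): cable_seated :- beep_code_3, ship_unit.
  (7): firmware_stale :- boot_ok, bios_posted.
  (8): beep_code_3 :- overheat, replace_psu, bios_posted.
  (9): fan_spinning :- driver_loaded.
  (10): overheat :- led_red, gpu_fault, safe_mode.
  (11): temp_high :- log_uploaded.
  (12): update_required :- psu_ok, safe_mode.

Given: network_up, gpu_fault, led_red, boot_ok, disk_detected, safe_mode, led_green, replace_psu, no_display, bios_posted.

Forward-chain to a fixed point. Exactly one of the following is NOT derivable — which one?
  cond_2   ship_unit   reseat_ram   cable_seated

Round 1 — (7), (10), derive firmware_stale, overheat.
Round 2 — (1), (3), (5), (8), derive cond_1, cond_2, ship_unit, beep_code_3.
Round 3 — (6), derive cable_seated.
Derived: cable_seated (round 3), ship_unit (round 2), cond_2 (round 2). reseat_ram never appears in any round.

reseat_ram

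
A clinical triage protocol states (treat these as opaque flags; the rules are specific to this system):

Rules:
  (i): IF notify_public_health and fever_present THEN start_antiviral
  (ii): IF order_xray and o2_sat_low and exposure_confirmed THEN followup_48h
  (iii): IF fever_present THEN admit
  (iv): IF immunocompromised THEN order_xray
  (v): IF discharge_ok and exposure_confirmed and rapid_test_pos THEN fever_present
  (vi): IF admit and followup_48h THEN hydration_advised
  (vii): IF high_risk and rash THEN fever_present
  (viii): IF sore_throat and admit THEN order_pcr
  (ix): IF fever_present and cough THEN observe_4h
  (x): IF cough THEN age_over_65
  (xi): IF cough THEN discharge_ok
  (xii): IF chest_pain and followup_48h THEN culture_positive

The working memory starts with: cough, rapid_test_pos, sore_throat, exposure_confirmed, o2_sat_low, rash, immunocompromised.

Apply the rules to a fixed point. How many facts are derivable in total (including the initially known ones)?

16

Round 1 fires (iv), (x), (xi), giving order_xray, age_over_65, discharge_ok.
Round 2 fires (ii), (v), giving followup_48h, fever_present.
Round 3 fires (iii), (ix), giving admit, observe_4h.
Round 4 fires (vi), (viii), giving hydration_advised, order_pcr.
Closure: {admit, age_over_65, cough, discharge_ok, exposure_confirmed, fever_present, followup_48h, hydration_advised, immunocompromised, o2_sat_low, observe_4h, order_pcr, order_xray, rapid_test_pos, rash, sore_throat} — 16 facts.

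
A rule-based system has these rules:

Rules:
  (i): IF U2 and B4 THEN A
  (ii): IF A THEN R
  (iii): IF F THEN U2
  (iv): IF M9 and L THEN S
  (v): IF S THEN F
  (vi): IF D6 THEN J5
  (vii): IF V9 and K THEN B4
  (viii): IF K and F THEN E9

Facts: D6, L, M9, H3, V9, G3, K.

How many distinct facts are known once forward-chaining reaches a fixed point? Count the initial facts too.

[1] (iv) [IF M9 and L THEN S]; (vi) [IF D6 THEN J5]; (vii) [IF V9 and K THEN B4]. ⇒ new: S, J5, B4.
[2] (v) [IF S THEN F]. ⇒ new: F.
[3] (iii) [IF F THEN U2]; (viii) [IF K and F THEN E9]. ⇒ new: U2, E9.
[4] (i) [IF U2 and B4 THEN A]. ⇒ new: A.
[5] (ii) [IF A THEN R]. ⇒ new: R.
Closure: {A, B4, D6, E9, F, G3, H3, J5, K, L, M9, R, S, U2, V9} — 15 facts.

15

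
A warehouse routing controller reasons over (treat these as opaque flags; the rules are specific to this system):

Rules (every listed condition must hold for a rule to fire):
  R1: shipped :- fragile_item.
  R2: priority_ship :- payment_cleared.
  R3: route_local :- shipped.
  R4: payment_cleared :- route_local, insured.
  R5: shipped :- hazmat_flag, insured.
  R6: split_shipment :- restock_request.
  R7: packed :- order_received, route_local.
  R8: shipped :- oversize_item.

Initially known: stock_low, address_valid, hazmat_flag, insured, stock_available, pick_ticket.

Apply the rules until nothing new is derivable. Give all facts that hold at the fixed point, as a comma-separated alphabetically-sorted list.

[1] R5 [shipped :- hazmat_flag, insured.]. ⇒ new: shipped.
[2] R3 [route_local :- shipped.]. ⇒ new: route_local.
[3] R4 [payment_cleared :- route_local, insured.]. ⇒ new: payment_cleared.
[4] R2 [priority_ship :- payment_cleared.]. ⇒ new: priority_ship.

address_valid, hazmat_flag, insured, payment_cleared, pick_ticket, priority_ship, route_local, shipped, stock_available, stock_low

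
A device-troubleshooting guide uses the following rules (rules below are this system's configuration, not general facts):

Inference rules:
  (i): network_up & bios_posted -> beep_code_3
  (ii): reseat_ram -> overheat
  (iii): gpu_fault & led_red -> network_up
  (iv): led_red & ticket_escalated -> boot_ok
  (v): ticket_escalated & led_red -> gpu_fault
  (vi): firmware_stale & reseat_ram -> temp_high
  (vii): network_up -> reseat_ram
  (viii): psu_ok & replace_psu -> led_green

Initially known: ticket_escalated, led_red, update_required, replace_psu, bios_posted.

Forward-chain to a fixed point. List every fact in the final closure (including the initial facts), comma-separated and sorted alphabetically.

Round 1 — (iv), (v), derive boot_ok, gpu_fault.
Round 2 — (iii), derive network_up.
Round 3 — (i), (vii), derive beep_code_3, reseat_ram.
Round 4 — (ii), derive overheat.

beep_code_3, bios_posted, boot_ok, gpu_fault, led_red, network_up, overheat, replace_psu, reseat_ram, ticket_escalated, update_required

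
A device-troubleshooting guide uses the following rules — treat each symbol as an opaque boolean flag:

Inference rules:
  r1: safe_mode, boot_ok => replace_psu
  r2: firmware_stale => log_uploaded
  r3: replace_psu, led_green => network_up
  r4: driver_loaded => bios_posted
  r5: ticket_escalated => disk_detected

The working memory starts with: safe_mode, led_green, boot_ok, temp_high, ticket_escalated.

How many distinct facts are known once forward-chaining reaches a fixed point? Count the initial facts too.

Round 1 fires r1, r5, giving replace_psu, disk_detected.
Round 2 fires r3, giving network_up.
Closure: {boot_ok, disk_detected, led_green, network_up, replace_psu, safe_mode, temp_high, ticket_escalated} — 8 facts.

8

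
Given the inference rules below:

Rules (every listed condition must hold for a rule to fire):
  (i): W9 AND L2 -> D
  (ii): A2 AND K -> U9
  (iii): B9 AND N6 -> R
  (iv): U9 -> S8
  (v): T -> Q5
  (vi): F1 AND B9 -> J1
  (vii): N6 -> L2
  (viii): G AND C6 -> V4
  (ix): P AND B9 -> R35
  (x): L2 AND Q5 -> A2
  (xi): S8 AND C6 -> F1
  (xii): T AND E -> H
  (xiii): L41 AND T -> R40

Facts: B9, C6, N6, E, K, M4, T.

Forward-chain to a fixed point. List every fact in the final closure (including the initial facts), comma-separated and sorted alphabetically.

A2, B9, C6, E, F1, H, J1, K, L2, M4, N6, Q5, R, S8, T, U9

Round 1 fires (iii), (v), (vii), (xii), giving R, Q5, L2, H.
Round 2 fires (x), giving A2.
Round 3 fires (ii), giving U9.
Round 4 fires (iv), giving S8.
Round 5 fires (xi), giving F1.
Round 6 fires (vi), giving J1.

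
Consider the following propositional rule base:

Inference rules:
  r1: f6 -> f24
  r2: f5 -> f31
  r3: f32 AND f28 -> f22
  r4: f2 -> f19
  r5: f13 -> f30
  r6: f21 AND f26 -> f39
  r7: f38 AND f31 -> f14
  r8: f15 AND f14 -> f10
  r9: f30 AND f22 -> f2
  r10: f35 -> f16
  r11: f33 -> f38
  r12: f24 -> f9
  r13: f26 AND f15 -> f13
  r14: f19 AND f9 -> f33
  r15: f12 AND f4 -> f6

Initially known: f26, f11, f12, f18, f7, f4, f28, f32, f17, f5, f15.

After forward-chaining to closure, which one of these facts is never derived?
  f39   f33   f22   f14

Round 1 fires r2, r3, r13, r15, giving f31, f22, f13, f6.
Round 2 fires r1, r5, giving f24, f30.
Round 3 fires r9, r12, giving f2, f9.
Round 4 fires r4, giving f19.
Round 5 fires r14, giving f33.
Round 6 fires r11, giving f38.
Round 7 fires r7, giving f14.
Round 8 fires r8, giving f10.
Derived: f14 (round 7), f33 (round 5), f22 (round 1). f39 never appears in any round.

f39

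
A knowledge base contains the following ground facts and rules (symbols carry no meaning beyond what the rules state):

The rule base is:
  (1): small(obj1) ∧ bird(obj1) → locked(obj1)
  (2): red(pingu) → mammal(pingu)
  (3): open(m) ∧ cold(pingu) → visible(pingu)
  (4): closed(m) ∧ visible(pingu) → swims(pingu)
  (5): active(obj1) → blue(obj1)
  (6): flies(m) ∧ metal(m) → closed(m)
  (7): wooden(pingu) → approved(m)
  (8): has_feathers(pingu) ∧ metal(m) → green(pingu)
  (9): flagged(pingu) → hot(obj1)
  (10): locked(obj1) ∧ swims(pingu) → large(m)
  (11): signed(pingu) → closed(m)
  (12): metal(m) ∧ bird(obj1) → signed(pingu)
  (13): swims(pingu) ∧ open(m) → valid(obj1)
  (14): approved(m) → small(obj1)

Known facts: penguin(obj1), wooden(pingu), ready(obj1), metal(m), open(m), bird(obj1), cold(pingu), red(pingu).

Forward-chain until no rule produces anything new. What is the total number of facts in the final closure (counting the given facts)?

Round 1 — (2), (3), (7), (12), derive mammal(pingu), visible(pingu), approved(m), signed(pingu).
Round 2 — (11), (14), derive closed(m), small(obj1).
Round 3 — (1), (4), derive locked(obj1), swims(pingu).
Round 4 — (10), (13), derive large(m), valid(obj1).
Closure: {approved(m), bird(obj1), closed(m), cold(pingu), large(m), locked(obj1), mammal(pingu), metal(m), open(m), penguin(obj1), ready(obj1), red(pingu), signed(pingu), small(obj1), swims(pingu), valid(obj1), visible(pingu), wooden(pingu)} — 18 facts.

18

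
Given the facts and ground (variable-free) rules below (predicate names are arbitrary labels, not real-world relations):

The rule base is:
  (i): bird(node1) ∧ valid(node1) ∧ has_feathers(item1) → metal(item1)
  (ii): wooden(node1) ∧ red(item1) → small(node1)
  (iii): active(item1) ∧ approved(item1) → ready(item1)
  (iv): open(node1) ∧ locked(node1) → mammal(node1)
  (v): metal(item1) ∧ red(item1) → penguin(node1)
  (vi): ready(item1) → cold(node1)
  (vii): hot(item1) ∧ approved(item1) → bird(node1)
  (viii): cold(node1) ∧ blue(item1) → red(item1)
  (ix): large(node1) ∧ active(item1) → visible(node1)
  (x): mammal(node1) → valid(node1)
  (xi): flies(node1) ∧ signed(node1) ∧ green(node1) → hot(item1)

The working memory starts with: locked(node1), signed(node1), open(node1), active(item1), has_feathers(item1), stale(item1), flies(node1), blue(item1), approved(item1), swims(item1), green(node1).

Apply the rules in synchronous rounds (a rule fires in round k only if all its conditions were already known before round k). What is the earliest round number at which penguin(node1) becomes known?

4

Round 1 fires (iii), (iv), (xi), giving ready(item1), mammal(node1), hot(item1).
Round 2 fires (vi), (vii), (x), giving cold(node1), bird(node1), valid(node1).
Round 3 fires (i), (viii), giving metal(item1), red(item1).
Round 4 fires (v), giving penguin(node1).
penguin(node1) first appears in round 4.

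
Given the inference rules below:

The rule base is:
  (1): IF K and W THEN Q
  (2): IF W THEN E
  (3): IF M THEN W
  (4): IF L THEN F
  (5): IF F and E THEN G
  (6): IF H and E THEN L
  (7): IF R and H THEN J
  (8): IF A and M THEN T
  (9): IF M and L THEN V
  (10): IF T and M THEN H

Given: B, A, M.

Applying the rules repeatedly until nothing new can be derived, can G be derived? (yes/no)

Round 1 — (3), (8), derive W, T.
Round 2 — (2), (10), derive E, H.
Round 3 — (6), derive L.
Round 4 — (4), (9), derive F, V.
Round 5 — (5), derive G.
G appears in round 5, so it is derivable.

yes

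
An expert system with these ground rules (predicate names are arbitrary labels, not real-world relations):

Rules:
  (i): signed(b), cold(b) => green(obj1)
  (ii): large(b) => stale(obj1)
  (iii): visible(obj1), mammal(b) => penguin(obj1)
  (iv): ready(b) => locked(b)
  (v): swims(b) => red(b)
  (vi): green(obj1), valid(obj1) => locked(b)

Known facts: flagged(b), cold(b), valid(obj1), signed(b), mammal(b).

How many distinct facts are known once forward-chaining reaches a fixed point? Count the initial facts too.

7

[1] (i) [signed(b), cold(b) => green(obj1)]. ⇒ new: green(obj1).
[2] (vi) [green(obj1), valid(obj1) => locked(b)]. ⇒ new: locked(b).
Closure: {cold(b), flagged(b), green(obj1), locked(b), mammal(b), signed(b), valid(obj1)} — 7 facts.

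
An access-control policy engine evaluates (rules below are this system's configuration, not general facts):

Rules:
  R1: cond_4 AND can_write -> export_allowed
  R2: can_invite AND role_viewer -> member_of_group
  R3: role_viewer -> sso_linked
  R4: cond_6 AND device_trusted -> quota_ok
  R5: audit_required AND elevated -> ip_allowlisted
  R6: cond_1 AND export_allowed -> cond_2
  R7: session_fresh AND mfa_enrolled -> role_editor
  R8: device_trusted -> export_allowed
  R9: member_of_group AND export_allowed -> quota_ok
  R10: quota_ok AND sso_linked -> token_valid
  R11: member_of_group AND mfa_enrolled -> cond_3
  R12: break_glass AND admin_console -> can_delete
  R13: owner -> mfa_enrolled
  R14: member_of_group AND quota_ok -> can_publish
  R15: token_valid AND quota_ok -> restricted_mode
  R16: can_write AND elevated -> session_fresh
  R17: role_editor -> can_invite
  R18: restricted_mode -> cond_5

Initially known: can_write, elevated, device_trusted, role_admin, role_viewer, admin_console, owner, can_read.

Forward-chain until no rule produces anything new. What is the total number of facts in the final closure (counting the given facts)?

21

[1] R3 [role_viewer -> sso_linked]; R8 [device_trusted -> export_allowed]; R13 [owner -> mfa_enrolled]; R16 [can_write AND elevated -> session_fresh]. ⇒ new: sso_linked, export_allowed, mfa_enrolled, session_fresh.
[2] R7 [session_fresh AND mfa_enrolled -> role_editor]. ⇒ new: role_editor.
[3] R17 [role_editor -> can_invite]. ⇒ new: can_invite.
[4] R2 [can_invite AND role_viewer -> member_of_group]. ⇒ new: member_of_group.
[5] R9 [member_of_group AND export_allowed -> quota_ok]; R11 [member_of_group AND mfa_enrolled -> cond_3]. ⇒ new: quota_ok, cond_3.
[6] R10 [quota_ok AND sso_linked -> token_valid]; R14 [member_of_group AND quota_ok -> can_publish]. ⇒ new: token_valid, can_publish.
[7] R15 [token_valid AND quota_ok -> restricted_mode]. ⇒ new: restricted_mode.
[8] R18 [restricted_mode -> cond_5]. ⇒ new: cond_5.
Closure: {admin_console, can_invite, can_publish, can_read, can_write, cond_3, cond_5, device_trusted, elevated, export_allowed, member_of_group, mfa_enrolled, owner, quota_ok, restricted_mode, role_admin, role_editor, role_viewer, session_fresh, sso_linked, token_valid} — 21 facts.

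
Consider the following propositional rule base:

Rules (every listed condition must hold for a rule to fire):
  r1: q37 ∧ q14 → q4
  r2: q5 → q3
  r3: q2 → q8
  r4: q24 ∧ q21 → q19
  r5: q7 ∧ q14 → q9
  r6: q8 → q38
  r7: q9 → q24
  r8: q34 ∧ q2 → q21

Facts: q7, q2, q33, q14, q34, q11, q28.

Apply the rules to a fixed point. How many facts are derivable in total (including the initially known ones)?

[1] r3 [q2 → q8]; r5 [q7 ∧ q14 → q9]; r8 [q34 ∧ q2 → q21]. ⇒ new: q8, q9, q21.
[2] r6 [q8 → q38]; r7 [q9 → q24]. ⇒ new: q38, q24.
[3] r4 [q24 ∧ q21 → q19]. ⇒ new: q19.
Closure: {q11, q14, q19, q2, q21, q24, q28, q33, q34, q38, q7, q8, q9} — 13 facts.

13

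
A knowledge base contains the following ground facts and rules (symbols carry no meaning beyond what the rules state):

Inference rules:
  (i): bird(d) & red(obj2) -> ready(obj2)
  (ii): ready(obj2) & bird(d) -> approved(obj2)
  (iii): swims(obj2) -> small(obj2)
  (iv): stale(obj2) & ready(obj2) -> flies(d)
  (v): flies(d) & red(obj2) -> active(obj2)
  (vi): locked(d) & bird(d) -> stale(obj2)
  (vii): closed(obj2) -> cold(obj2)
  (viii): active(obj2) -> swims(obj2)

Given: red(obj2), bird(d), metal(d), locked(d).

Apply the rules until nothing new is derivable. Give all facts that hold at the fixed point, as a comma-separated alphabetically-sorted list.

active(obj2), approved(obj2), bird(d), flies(d), locked(d), metal(d), ready(obj2), red(obj2), small(obj2), stale(obj2), swims(obj2)

Round 1 — (i), (vi), derive ready(obj2), stale(obj2).
Round 2 — (ii), (iv), derive approved(obj2), flies(d).
Round 3 — (v), derive active(obj2).
Round 4 — (viii), derive swims(obj2).
Round 5 — (iii), derive small(obj2).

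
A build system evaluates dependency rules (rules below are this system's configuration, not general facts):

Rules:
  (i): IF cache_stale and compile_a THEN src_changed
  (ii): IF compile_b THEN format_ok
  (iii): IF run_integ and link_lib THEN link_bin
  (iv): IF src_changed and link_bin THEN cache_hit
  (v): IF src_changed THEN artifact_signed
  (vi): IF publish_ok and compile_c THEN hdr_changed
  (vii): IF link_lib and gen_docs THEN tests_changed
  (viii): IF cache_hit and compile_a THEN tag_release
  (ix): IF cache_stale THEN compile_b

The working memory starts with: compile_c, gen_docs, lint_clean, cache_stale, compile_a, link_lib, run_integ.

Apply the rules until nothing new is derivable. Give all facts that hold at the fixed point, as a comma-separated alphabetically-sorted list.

Round 1: (i) [IF cache_stale and compile_a THEN src_changed]; (iii) [IF run_integ and link_lib THEN link_bin]; (vii) [IF link_lib and gen_docs THEN tests_changed]; (ix) [IF cache_stale THEN compile_b]. New: src_changed, link_bin, tests_changed, compile_b.
Round 2: (ii) [IF compile_b THEN format_ok]; (iv) [IF src_changed and link_bin THEN cache_hit]; (v) [IF src_changed THEN artifact_signed]. New: format_ok, cache_hit, artifact_signed.
Round 3: (viii) [IF cache_hit and compile_a THEN tag_release]. New: tag_release.

artifact_signed, cache_hit, cache_stale, compile_a, compile_b, compile_c, format_ok, gen_docs, link_bin, link_lib, lint_clean, run_integ, src_changed, tag_release, tests_changed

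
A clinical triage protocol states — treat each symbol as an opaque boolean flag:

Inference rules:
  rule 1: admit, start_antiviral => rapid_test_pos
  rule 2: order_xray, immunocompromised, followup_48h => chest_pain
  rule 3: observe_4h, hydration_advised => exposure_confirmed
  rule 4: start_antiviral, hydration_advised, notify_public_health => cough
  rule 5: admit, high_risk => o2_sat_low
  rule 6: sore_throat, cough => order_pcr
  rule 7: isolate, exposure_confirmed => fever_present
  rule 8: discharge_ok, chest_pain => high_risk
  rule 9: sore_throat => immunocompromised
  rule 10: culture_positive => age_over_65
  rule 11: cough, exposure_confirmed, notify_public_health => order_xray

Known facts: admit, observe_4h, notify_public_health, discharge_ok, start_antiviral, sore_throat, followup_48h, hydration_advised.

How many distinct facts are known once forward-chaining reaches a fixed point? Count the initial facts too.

[1] rule 1 [admit, start_antiviral => rapid_test_pos]; rule 3 [observe_4h, hydration_advised => exposure_confirmed]; rule 4 [start_antiviral, hydration_advised, notify_public_health => cough]; rule 9 [sore_throat => immunocompromised]. ⇒ new: rapid_test_pos, exposure_confirmed, cough, immunocompromised.
[2] rule 6 [sore_throat, cough => order_pcr]; rule 11 [cough, exposure_confirmed, notify_public_health => order_xray]. ⇒ new: order_pcr, order_xray.
[3] rule 2 [order_xray, immunocompromised, followup_48h => chest_pain]. ⇒ new: chest_pain.
[4] rule 8 [discharge_ok, chest_pain => high_risk]. ⇒ new: high_risk.
[5] rule 5 [admit, high_risk => o2_sat_low]. ⇒ new: o2_sat_low.
Closure: {admit, chest_pain, cough, discharge_ok, exposure_confirmed, followup_48h, high_risk, hydration_advised, immunocompromised, notify_public_health, o2_sat_low, observe_4h, order_pcr, order_xray, rapid_test_pos, sore_throat, start_antiviral} — 17 facts.

17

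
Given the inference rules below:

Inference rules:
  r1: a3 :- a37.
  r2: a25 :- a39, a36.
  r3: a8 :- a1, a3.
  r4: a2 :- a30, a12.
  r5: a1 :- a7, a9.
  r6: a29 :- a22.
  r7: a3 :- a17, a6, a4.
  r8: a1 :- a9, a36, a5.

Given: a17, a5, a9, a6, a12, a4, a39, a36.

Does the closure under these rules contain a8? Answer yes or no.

yes

Round 1: r2 [a25 :- a39, a36.]; r7 [a3 :- a17, a6, a4.]; r8 [a1 :- a9, a36, a5.]. New: a25, a3, a1.
Round 2: r3 [a8 :- a1, a3.]. New: a8.
a8 appears in round 2, so it is derivable.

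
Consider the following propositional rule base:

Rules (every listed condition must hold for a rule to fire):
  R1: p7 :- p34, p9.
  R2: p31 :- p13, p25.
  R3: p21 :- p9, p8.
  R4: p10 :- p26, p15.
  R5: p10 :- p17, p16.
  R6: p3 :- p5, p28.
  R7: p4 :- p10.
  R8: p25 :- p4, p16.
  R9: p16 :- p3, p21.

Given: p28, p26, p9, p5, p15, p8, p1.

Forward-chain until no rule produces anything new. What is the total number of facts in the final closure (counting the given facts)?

13

[1] R3 [p21 :- p9, p8.]; R4 [p10 :- p26, p15.]; R6 [p3 :- p5, p28.]. ⇒ new: p21, p10, p3.
[2] R7 [p4 :- p10.]; R9 [p16 :- p3, p21.]. ⇒ new: p4, p16.
[3] R8 [p25 :- p4, p16.]. ⇒ new: p25.
Closure: {p1, p10, p15, p16, p21, p25, p26, p28, p3, p4, p5, p8, p9} — 13 facts.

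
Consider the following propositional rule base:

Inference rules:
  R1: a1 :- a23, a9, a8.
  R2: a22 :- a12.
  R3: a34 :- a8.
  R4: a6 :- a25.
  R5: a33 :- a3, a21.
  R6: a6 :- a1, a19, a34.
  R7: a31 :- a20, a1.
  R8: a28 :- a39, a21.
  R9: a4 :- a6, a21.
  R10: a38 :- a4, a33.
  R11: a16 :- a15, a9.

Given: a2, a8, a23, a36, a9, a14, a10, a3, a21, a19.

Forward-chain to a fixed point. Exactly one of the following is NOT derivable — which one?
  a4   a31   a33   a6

a31

Round 1: R1 [a1 :- a23, a9, a8.]; R3 [a34 :- a8.]; R5 [a33 :- a3, a21.]. New: a1, a34, a33.
Round 2: R6 [a6 :- a1, a19, a34.]. New: a6.
Round 3: R9 [a4 :- a6, a21.]. New: a4.
Round 4: R10 [a38 :- a4, a33.]. New: a38.
Derived: a4 (round 3), a6 (round 2), a33 (round 1). a31 never appears in any round.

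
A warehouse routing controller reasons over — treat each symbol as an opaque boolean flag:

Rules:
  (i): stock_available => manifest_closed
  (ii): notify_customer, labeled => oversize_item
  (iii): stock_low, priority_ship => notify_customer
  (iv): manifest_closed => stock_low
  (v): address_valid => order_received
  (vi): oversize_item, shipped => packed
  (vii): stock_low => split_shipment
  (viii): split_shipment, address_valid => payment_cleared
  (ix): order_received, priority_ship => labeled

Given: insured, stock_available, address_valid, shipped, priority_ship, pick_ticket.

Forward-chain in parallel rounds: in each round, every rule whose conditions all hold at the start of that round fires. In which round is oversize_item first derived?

4

Round 1: (i) [stock_available => manifest_closed]; (v) [address_valid => order_received]. Adds manifest_closed, order_received.
Round 2: (iv) [manifest_closed => stock_low]; (ix) [order_received, priority_ship => labeled]. Adds stock_low, labeled.
Round 3: (iii) [stock_low, priority_ship => notify_customer]; (vii) [stock_low => split_shipment]. Adds notify_customer, split_shipment.
Round 4: (ii) [notify_customer, labeled => oversize_item]; (viii) [split_shipment, address_valid => payment_cleared]. Adds oversize_item, payment_cleared.
oversize_item first appears in round 4.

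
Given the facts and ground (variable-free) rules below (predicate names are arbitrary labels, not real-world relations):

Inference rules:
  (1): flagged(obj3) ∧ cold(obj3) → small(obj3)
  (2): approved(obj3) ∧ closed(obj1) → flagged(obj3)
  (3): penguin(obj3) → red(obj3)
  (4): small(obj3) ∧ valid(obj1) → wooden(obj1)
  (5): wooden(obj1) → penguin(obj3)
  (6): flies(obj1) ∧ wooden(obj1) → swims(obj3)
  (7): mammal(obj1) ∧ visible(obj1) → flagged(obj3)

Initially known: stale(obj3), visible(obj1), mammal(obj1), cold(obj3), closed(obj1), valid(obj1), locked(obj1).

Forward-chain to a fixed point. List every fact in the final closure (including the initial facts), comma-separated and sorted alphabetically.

closed(obj1), cold(obj3), flagged(obj3), locked(obj1), mammal(obj1), penguin(obj3), red(obj3), small(obj3), stale(obj3), valid(obj1), visible(obj1), wooden(obj1)

Round 1 fires (7), giving flagged(obj3).
Round 2 fires (1), giving small(obj3).
Round 3 fires (4), giving wooden(obj1).
Round 4 fires (5), giving penguin(obj3).
Round 5 fires (3), giving red(obj3).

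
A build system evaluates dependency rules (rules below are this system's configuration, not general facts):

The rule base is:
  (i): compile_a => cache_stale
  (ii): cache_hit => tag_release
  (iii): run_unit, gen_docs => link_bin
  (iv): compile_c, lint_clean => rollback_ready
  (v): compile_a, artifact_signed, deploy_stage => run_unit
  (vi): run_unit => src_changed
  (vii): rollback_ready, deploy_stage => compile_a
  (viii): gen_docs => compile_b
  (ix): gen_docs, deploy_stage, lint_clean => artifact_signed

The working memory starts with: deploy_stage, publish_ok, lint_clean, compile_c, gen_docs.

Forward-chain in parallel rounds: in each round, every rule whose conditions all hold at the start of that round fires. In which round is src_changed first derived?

4

Round 1 — (iv), (viii), (ix), derive rollback_ready, compile_b, artifact_signed.
Round 2 — (vii), derive compile_a.
Round 3 — (i), (v), derive cache_stale, run_unit.
Round 4 — (iii), (vi), derive link_bin, src_changed.
src_changed first appears in round 4.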